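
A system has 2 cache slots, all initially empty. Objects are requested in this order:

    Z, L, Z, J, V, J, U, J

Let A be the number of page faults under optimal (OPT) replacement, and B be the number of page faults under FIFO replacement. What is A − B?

Under OPT: F F . F F . F . → 5 faults.
Under FIFO: F F . F F . F F → 6 faults.
A − B = 5 − 6 = -1.

-1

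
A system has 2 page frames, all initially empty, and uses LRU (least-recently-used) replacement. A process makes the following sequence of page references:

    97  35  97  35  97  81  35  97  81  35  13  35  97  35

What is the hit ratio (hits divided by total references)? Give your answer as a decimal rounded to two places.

97: fault, frames (97)
35: fault, frames (97 35)
97: hit
35: hit
97: hit
81: fault, evict 35, frames (97 81)
35: fault, evict 97, frames (81 35)
97: fault, evict 81, frames (35 97)
81: fault, evict 35, frames (97 81)
35: fault, evict 97, frames (81 35)
13: fault, evict 81, frames (35 13)
35: hit
97: fault, evict 13, frames (35 97)
35: hit
Hits: 5 of 14 references → 5/14 = 0.3571.

0.36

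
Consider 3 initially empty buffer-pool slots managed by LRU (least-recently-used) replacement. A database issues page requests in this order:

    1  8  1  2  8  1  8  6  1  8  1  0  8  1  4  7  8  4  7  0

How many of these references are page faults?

1 -> miss, frames (1)
8 -> miss, frames (1 8)
1 -> hit
2 -> miss, frames (8 1 2)
8 -> hit
1 -> hit
8 -> hit
6 -> miss, evict 2, frames (1 8 6)
1 -> hit
8 -> hit
1 -> hit
0 -> miss, evict 6, frames (8 1 0)
8 -> hit
1 -> hit
4 -> miss, evict 0, frames (8 1 4)
7 -> miss, evict 8, frames (1 4 7)
8 -> miss, evict 1, frames (4 7 8)
4 -> hit
7 -> hit
0 -> miss, evict 8, frames (4 7 0)
Page faults: 9.

9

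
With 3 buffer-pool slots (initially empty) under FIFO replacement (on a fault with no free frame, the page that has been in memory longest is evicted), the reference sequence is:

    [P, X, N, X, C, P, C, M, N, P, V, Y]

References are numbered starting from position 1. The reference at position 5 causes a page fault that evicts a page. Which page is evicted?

pos 1: P -> fault, frames {P}
pos 2: X -> fault, frames {P,X}
pos 3: N -> fault, frames {P,X,N}
pos 4: X -> hit
pos 5: C -> fault, evict P, frames {X,N,C}
At position 5, page P is evicted.

P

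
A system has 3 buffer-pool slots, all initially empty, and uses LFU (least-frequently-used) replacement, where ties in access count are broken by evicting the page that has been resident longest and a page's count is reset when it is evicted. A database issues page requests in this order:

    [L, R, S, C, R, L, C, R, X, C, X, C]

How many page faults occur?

L -> miss, frames (L)
R -> miss, frames (L R)
S -> miss, frames (L R S)
C -> miss, evict L, frames (R S C)
R -> hit
L -> miss, evict S, frames (R C L)
C -> hit
R -> hit
X -> miss, evict L, frames (R C X)
C -> hit
X -> hit
C -> hit
Page faults: 6.

6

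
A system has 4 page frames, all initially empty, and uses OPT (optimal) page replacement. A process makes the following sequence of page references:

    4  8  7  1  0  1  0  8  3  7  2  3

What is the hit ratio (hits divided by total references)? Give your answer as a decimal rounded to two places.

0.42

4: fault, frames {4}
8: fault, frames {4,8}
7: fault, frames {4,8,7}
1: fault, frames {4,8,7,1}
0: fault, evict 4, frames {8,7,1,0}
1: hit
0: hit
8: hit
3: fault, evict 0, frames {8,7,1,3}
7: hit
2: fault, evict 1, frames {8,7,3,2}
3: hit
Hits: 5 of 12 references → 5/12 = 0.4167.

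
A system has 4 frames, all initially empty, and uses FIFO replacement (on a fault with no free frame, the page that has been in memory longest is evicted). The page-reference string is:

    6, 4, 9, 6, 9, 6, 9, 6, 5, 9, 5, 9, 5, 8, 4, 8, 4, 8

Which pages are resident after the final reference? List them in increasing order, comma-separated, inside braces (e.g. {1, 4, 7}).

6 → miss, frames {6}
4 → miss, frames {6,4}
9 → miss, frames {6,4,9}
6 → hit
9 → hit
6 → hit
9 → hit
6 → hit
5 → miss, frames {6,4,9,5}
9 → hit
5 → hit
9 → hit
5 → hit
8 → miss, evict 6, frames {4,9,5,8}
4 → hit
8 → hit
4 → hit
8 → hit

{4, 5, 8, 9}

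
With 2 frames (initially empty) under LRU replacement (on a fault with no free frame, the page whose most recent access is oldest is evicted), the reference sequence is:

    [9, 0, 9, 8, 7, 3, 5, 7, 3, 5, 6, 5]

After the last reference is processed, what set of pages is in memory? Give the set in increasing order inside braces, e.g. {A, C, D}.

9: miss, frames {9}
0: miss, frames {9,0}
9: hit
8: miss, evict 0, frames {9,8}
7: miss, evict 9, frames {8,7}
3: miss, evict 8, frames {7,3}
5: miss, evict 7, frames {3,5}
7: miss, evict 3, frames {5,7}
3: miss, evict 5, frames {7,3}
5: miss, evict 7, frames {3,5}
6: miss, evict 3, frames {5,6}
5: hit

{5, 6}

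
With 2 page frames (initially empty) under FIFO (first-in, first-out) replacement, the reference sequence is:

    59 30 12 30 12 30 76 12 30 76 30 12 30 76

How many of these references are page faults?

7

59 -> miss, frames (59)
30 -> miss, frames (59 30)
12 -> miss, evict 59, frames (30 12)
30 -> hit
12 -> hit
30 -> hit
76 -> miss, evict 30, frames (12 76)
12 -> hit
30 -> miss, evict 12, frames (76 30)
76 -> hit
30 -> hit
12 -> miss, evict 76, frames (30 12)
30 -> hit
76 -> miss, evict 30, frames (12 76)
Page faults: 7.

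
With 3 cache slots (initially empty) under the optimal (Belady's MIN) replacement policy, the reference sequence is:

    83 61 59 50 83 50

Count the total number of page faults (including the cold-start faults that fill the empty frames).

83: fault, frames {83}
61: fault, frames {83,61}
59: fault, frames {83,61,59}
50: fault, evict 59, frames {83,61,50}
83: hit
50: hit
Page faults: 4.

4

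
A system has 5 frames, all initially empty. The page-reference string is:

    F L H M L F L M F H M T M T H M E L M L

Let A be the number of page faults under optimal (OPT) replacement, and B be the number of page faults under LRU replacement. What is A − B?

Under OPT: F F F F . . . . . . . F . . . . F . . . → 6 faults.
Under LRU: F F F F . . . . . . . F . . . . F F . . → 7 faults.
A − B = 6 − 7 = -1.

-1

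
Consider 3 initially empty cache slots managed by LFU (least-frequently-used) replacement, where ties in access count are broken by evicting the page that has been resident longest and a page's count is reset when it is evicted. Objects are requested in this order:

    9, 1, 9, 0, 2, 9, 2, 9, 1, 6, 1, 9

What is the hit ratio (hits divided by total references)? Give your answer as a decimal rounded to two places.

9: miss, frames (9)
1: miss, frames (9 1)
9: hit
0: miss, frames (9 1 0)
2: miss, evict 1, frames (9 0 2)
9: hit
2: hit
9: hit
1: miss, evict 0, frames (9 2 1)
6: miss, evict 1, frames (9 2 6)
1: miss, evict 6, frames (9 2 1)
9: hit
Hits: 5 of 12 references → 5/12 = 0.4167.

0.42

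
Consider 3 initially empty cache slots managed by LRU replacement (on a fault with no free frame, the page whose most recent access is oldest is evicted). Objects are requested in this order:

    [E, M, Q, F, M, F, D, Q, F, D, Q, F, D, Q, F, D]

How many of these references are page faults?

6

E → miss, frames [E]
M → miss, frames [E, M]
Q → miss, frames [E, M, Q]
F → miss, evict E, frames [M, Q, F]
M → hit
F → hit
D → miss, evict Q, frames [M, F, D]
Q → miss, evict M, frames [F, D, Q]
F → hit
D → hit
Q → hit
F → hit
D → hit
Q → hit
F → hit
D → hit
Page faults: 6.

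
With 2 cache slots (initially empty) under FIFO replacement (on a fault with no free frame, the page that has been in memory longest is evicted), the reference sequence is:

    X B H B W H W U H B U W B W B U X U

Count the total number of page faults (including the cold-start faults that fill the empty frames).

12

X → miss, frames [X]
B → miss, frames [X, B]
H → miss, evict X, frames [B, H]
B → hit
W → miss, evict B, frames [H, W]
H → hit
W → hit
U → miss, evict H, frames [W, U]
H → miss, evict W, frames [U, H]
B → miss, evict U, frames [H, B]
U → miss, evict H, frames [B, U]
W → miss, evict B, frames [U, W]
B → miss, evict U, frames [W, B]
W → hit
B → hit
U → miss, evict W, frames [B, U]
X → miss, evict B, frames [U, X]
U → hit
Page faults: 12.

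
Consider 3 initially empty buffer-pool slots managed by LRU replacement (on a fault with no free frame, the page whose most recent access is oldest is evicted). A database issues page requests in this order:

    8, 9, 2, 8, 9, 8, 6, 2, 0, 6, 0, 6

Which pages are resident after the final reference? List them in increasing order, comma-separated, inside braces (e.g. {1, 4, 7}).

{0, 2, 6}

8: fault, frames [8]
9: fault, frames [8, 9]
2: fault, frames [8, 9, 2]
8: hit
9: hit
8: hit
6: fault, evict 2, frames [9, 8, 6]
2: fault, evict 9, frames [8, 6, 2]
0: fault, evict 8, frames [6, 2, 0]
6: hit
0: hit
6: hit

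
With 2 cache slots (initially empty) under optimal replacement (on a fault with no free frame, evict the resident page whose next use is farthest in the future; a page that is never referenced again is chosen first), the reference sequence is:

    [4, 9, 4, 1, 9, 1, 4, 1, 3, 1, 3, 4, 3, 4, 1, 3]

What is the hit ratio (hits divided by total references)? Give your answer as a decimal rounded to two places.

4 → fault, frames (4)
9 → fault, frames (4 9)
4 → hit
1 → fault, evict 4, frames (9 1)
9 → hit
1 → hit
4 → fault, evict 9, frames (1 4)
1 → hit
3 → fault, evict 4, frames (1 3)
1 → hit
3 → hit
4 → fault, evict 1, frames (3 4)
3 → hit
4 → hit
1 → fault, evict 4, frames (3 1)
3 → hit
Hits: 9 of 16 references → 9/16 = 0.5625.

0.56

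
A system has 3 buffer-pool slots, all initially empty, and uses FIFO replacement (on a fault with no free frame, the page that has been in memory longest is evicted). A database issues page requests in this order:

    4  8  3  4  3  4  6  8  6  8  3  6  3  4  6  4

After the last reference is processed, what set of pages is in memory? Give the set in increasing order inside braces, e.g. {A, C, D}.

4 -> miss, frames (4)
8 -> miss, frames (4 8)
3 -> miss, frames (4 8 3)
4 -> hit
3 -> hit
4 -> hit
6 -> miss, evict 4, frames (8 3 6)
8 -> hit
6 -> hit
8 -> hit
3 -> hit
6 -> hit
3 -> hit
4 -> miss, evict 8, frames (3 6 4)
6 -> hit
4 -> hit

{3, 4, 6}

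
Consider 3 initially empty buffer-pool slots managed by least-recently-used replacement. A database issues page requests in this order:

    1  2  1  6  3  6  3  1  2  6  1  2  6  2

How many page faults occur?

6

1 → miss, frames {1}
2 → miss, frames {1,2}
1 → hit
6 → miss, frames {2,1,6}
3 → miss, evict 2, frames {1,6,3}
6 → hit
3 → hit
1 → hit
2 → miss, evict 6, frames {3,1,2}
6 → miss, evict 3, frames {1,2,6}
1 → hit
2 → hit
6 → hit
2 → hit
Page faults: 6.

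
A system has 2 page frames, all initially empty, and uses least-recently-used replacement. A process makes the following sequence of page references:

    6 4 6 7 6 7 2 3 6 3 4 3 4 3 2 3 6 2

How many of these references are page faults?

6 -> miss, frames [6]
4 -> miss, frames [6, 4]
6 -> hit
7 -> miss, evict 4, frames [6, 7]
6 -> hit
7 -> hit
2 -> miss, evict 6, frames [7, 2]
3 -> miss, evict 7, frames [2, 3]
6 -> miss, evict 2, frames [3, 6]
3 -> hit
4 -> miss, evict 6, frames [3, 4]
3 -> hit
4 -> hit
3 -> hit
2 -> miss, evict 4, frames [3, 2]
3 -> hit
6 -> miss, evict 2, frames [3, 6]
2 -> miss, evict 3, frames [6, 2]
Page faults: 10.

10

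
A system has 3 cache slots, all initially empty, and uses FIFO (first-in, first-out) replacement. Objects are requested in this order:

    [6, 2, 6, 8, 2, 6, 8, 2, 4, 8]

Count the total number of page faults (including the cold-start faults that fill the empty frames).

4

6: miss, frames [6]
2: miss, frames [6, 2]
6: hit
8: miss, frames [6, 2, 8]
2: hit
6: hit
8: hit
2: hit
4: miss, evict 6, frames [2, 8, 4]
8: hit
Page faults: 4.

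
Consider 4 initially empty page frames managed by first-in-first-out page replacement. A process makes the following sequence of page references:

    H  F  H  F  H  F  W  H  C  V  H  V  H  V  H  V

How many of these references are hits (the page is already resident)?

10

H -> fault, frames [H]
F -> fault, frames [H, F]
H -> hit
F -> hit
H -> hit
F -> hit
W -> fault, frames [H, F, W]
H -> hit
C -> fault, frames [H, F, W, C]
V -> fault, evict H, frames [F, W, C, V]
H -> fault, evict F, frames [W, C, V, H]
V -> hit
H -> hit
V -> hit
H -> hit
V -> hit
Hits: 10.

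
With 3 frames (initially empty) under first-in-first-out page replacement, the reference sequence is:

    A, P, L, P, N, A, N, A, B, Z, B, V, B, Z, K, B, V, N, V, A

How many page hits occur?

A -> fault, frames {A}
P -> fault, frames {A,P}
L -> fault, frames {A,P,L}
P -> hit
N -> fault, evict A, frames {P,L,N}
A -> fault, evict P, frames {L,N,A}
N -> hit
A -> hit
B -> fault, evict L, frames {N,A,B}
Z -> fault, evict N, frames {A,B,Z}
B -> hit
V -> fault, evict A, frames {B,Z,V}
B -> hit
Z -> hit
K -> fault, evict B, frames {Z,V,K}
B -> fault, evict Z, frames {V,K,B}
V -> hit
N -> fault, evict V, frames {K,B,N}
V -> fault, evict K, frames {B,N,V}
A -> fault, evict B, frames {N,V,A}
Hits: 7.

7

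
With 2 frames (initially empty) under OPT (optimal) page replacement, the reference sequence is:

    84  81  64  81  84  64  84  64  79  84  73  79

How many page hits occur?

84 -> miss, frames [84]
81 -> miss, frames [84, 81]
64 -> miss, evict 84, frames [81, 64]
81 -> hit
84 -> miss, evict 81, frames [64, 84]
64 -> hit
84 -> hit
64 -> hit
79 -> miss, evict 64, frames [84, 79]
84 -> hit
73 -> miss, evict 84, frames [79, 73]
79 -> hit
Hits: 6.

6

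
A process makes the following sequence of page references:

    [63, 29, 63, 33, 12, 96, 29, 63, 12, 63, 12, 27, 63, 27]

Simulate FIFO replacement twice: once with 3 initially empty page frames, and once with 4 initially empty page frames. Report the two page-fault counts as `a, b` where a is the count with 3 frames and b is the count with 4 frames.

9, 7

3 frames: F F . F F F F F F . . F . . → 9 faults.
4 frames: F F . F F F . F . . . F . . → 7 faults.
7 < 9: adding a frame reduced faults, as is typical.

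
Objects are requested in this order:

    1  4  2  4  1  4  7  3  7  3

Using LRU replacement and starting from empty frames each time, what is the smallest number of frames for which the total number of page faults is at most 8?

2

f=1: 10 faults
f=2: 6 faults
f=3: 5 faults
f=4: 5 faults
f=5: 5 faults
Smallest f with faults ≤ 8 is 2.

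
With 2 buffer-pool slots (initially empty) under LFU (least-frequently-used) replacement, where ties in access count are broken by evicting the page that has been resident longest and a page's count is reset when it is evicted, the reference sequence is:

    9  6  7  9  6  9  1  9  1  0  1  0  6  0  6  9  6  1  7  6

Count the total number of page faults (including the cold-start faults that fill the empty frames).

15

9 → fault, frames {9}
6 → fault, frames {9,6}
7 → fault, evict 9, frames {6,7}
9 → fault, evict 6, frames {7,9}
6 → fault, evict 7, frames {9,6}
9 → hit
1 → fault, evict 6, frames {9,1}
9 → hit
1 → hit
0 → fault, evict 1, frames {9,0}
1 → fault, evict 0, frames {9,1}
0 → fault, evict 1, frames {9,0}
6 → fault, evict 0, frames {9,6}
0 → fault, evict 6, frames {9,0}
6 → fault, evict 0, frames {9,6}
9 → hit
6 → hit
1 → fault, evict 6, frames {9,1}
7 → fault, evict 1, frames {9,7}
6 → fault, evict 7, frames {9,6}
Page faults: 15.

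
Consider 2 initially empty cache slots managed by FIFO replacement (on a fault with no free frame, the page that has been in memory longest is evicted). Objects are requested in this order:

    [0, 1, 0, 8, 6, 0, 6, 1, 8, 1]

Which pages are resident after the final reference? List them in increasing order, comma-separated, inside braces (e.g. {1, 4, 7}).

{1, 8}

0 → miss, frames (0)
1 → miss, frames (0 1)
0 → hit
8 → miss, evict 0, frames (1 8)
6 → miss, evict 1, frames (8 6)
0 → miss, evict 8, frames (6 0)
6 → hit
1 → miss, evict 6, frames (0 1)
8 → miss, evict 0, frames (1 8)
1 → hit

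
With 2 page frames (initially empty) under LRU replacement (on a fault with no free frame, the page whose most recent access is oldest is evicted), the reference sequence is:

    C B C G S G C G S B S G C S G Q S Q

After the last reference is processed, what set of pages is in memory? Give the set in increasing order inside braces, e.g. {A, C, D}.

{Q, S}

C: fault, frames [C]
B: fault, frames [C, B]
C: hit
G: fault, evict B, frames [C, G]
S: fault, evict C, frames [G, S]
G: hit
C: fault, evict S, frames [G, C]
G: hit
S: fault, evict C, frames [G, S]
B: fault, evict G, frames [S, B]
S: hit
G: fault, evict B, frames [S, G]
C: fault, evict S, frames [G, C]
S: fault, evict G, frames [C, S]
G: fault, evict C, frames [S, G]
Q: fault, evict S, frames [G, Q]
S: fault, evict G, frames [Q, S]
Q: hit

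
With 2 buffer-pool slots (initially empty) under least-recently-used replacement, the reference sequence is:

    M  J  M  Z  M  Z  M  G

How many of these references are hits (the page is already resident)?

4

M -> miss, frames (M)
J -> miss, frames (M J)
M -> hit
Z -> miss, evict J, frames (M Z)
M -> hit
Z -> hit
M -> hit
G -> miss, evict Z, frames (M G)
Hits: 4.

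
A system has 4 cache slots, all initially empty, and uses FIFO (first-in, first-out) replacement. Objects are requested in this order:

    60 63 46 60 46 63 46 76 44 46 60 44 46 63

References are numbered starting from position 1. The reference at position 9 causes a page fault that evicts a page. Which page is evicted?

pos 1: 60 → fault, frames {60}
pos 2: 63 → fault, frames {60,63}
pos 3: 46 → fault, frames {60,63,46}
pos 4: 60 → hit
pos 5: 46 → hit
pos 6: 63 → hit
pos 7: 46 → hit
pos 8: 76 → fault, frames {60,63,46,76}
pos 9: 44 → fault, evict 60, frames {63,46,76,44}
At position 9, page 60 is evicted.

60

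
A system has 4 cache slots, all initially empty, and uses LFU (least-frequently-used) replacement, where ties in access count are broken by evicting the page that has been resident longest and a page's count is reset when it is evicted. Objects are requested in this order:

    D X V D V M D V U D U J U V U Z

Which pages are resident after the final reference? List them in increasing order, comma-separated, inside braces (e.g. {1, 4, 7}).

{D, U, V, Z}

D: miss, frames {D}
X: miss, frames {D,X}
V: miss, frames {D,X,V}
D: hit
V: hit
M: miss, frames {D,X,V,M}
D: hit
V: hit
U: miss, evict X, frames {D,V,M,U}
D: hit
U: hit
J: miss, evict M, frames {D,V,U,J}
U: hit
V: hit
U: hit
Z: miss, evict J, frames {D,V,U,Z}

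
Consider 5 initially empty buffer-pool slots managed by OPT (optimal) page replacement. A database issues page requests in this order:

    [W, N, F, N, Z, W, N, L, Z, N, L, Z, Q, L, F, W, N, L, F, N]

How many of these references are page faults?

W: miss, frames {W}
N: miss, frames {W,N}
F: miss, frames {W,N,F}
N: hit
Z: miss, frames {W,N,F,Z}
W: hit
N: hit
L: miss, frames {W,N,F,Z,L}
Z: hit
N: hit
L: hit
Z: hit
Q: miss, evict Z, frames {W,N,F,L,Q}
L: hit
F: hit
W: hit
N: hit
L: hit
F: hit
N: hit
Page faults: 6.

6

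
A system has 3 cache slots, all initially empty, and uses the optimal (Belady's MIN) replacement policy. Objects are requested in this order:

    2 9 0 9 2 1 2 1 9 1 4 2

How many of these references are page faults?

5

2 → fault, frames (2)
9 → fault, frames (2 9)
0 → fault, frames (2 9 0)
9 → hit
2 → hit
1 → fault, evict 0, frames (2 9 1)
2 → hit
1 → hit
9 → hit
1 → hit
4 → fault, evict 1, frames (2 9 4)
2 → hit
Page faults: 5.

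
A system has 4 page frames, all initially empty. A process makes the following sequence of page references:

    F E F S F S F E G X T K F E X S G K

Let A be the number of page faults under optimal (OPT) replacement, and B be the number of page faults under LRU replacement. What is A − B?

-4

Under OPT: F F . F . . . . F F F F . . . F F . → 9 faults.
Under LRU: F F . F . . . . F F F F F F F F F F → 13 faults.
A − B = 9 − 13 = -4.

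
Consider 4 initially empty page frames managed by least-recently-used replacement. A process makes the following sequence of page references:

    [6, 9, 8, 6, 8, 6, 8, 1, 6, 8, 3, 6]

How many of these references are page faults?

5

6 -> fault, frames {6}
9 -> fault, frames {6,9}
8 -> fault, frames {6,9,8}
6 -> hit
8 -> hit
6 -> hit
8 -> hit
1 -> fault, frames {9,6,8,1}
6 -> hit
8 -> hit
3 -> fault, evict 9, frames {1,6,8,3}
6 -> hit
Page faults: 5.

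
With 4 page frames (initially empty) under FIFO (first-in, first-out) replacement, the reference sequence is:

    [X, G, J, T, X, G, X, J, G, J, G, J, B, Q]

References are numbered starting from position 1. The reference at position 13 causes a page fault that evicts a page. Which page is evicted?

pos 1: X: miss, frames (X)
pos 2: G: miss, frames (X G)
pos 3: J: miss, frames (X G J)
pos 4: T: miss, frames (X G J T)
pos 5: X: hit
pos 6: G: hit
pos 7: X: hit
pos 8: J: hit
pos 9: G: hit
pos 10: J: hit
pos 11: G: hit
pos 12: J: hit
pos 13: B: miss, evict X, frames (G J T B)
At position 13, page X is evicted.

X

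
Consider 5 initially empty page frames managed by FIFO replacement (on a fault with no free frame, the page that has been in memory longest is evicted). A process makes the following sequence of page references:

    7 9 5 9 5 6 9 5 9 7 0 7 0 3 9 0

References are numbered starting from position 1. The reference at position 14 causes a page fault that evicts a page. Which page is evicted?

pos 1: 7 -> fault, frames {7}
pos 2: 9 -> fault, frames {7,9}
pos 3: 5 -> fault, frames {7,9,5}
pos 4: 9 -> hit
pos 5: 5 -> hit
pos 6: 6 -> fault, frames {7,9,5,6}
pos 7: 9 -> hit
pos 8: 5 -> hit
pos 9: 9 -> hit
pos 10: 7 -> hit
pos 11: 0 -> fault, frames {7,9,5,6,0}
pos 12: 7 -> hit
pos 13: 0 -> hit
pos 14: 3 -> fault, evict 7, frames {9,5,6,0,3}
At position 14, page 7 is evicted.

7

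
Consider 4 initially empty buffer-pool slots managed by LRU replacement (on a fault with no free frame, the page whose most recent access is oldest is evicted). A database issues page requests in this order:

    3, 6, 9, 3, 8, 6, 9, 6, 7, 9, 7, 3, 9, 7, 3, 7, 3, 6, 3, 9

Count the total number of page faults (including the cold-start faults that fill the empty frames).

6

3 -> fault, frames (3)
6 -> fault, frames (3 6)
9 -> fault, frames (3 6 9)
3 -> hit
8 -> fault, frames (6 9 3 8)
6 -> hit
9 -> hit
6 -> hit
7 -> fault, evict 3, frames (8 9 6 7)
9 -> hit
7 -> hit
3 -> fault, evict 8, frames (6 9 7 3)
9 -> hit
7 -> hit
3 -> hit
7 -> hit
3 -> hit
6 -> hit
3 -> hit
9 -> hit
Page faults: 6.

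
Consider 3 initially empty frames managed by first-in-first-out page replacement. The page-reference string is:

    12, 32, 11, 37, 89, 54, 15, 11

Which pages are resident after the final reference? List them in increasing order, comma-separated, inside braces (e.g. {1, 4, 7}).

12 → fault, frames (12)
32 → fault, frames (12 32)
11 → fault, frames (12 32 11)
37 → fault, evict 12, frames (32 11 37)
89 → fault, evict 32, frames (11 37 89)
54 → fault, evict 11, frames (37 89 54)
15 → fault, evict 37, frames (89 54 15)
11 → fault, evict 89, frames (54 15 11)

{11, 15, 54}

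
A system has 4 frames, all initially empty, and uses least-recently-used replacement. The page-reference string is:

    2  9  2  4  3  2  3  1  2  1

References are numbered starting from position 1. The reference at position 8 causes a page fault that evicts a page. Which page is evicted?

9

pos 1: 2: miss, frames (2)
pos 2: 9: miss, frames (2 9)
pos 3: 2: hit
pos 4: 4: miss, frames (9 2 4)
pos 5: 3: miss, frames (9 2 4 3)
pos 6: 2: hit
pos 7: 3: hit
pos 8: 1: miss, evict 9, frames (4 2 3 1)
At position 8, page 9 is evicted.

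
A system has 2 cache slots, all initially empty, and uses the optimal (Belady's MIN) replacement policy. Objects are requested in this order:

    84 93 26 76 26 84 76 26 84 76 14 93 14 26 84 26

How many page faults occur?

11

84: miss, frames {84}
93: miss, frames {84,93}
26: miss, evict 93, frames {84,26}
76: miss, evict 84, frames {26,76}
26: hit
84: miss, evict 26, frames {76,84}
76: hit
26: miss, evict 76, frames {84,26}
84: hit
76: miss, evict 84, frames {26,76}
14: miss, evict 76, frames {26,14}
93: miss, evict 26, frames {14,93}
14: hit
26: miss, evict 93, frames {14,26}
84: miss, evict 14, frames {26,84}
26: hit
Page faults: 11.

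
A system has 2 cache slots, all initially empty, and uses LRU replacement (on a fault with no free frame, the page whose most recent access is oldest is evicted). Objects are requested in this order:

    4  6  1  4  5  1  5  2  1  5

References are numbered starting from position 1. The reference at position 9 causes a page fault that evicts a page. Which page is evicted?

pos 1: 4: miss, frames {4}
pos 2: 6: miss, frames {4,6}
pos 3: 1: miss, evict 4, frames {6,1}
pos 4: 4: miss, evict 6, frames {1,4}
pos 5: 5: miss, evict 1, frames {4,5}
pos 6: 1: miss, evict 4, frames {5,1}
pos 7: 5: hit
pos 8: 2: miss, evict 1, frames {5,2}
pos 9: 1: miss, evict 5, frames {2,1}
At position 9, page 5 is evicted.

5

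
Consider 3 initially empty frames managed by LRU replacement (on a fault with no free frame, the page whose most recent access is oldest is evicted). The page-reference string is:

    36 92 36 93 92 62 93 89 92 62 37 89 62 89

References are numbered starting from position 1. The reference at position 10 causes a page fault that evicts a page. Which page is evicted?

93

pos 1: 36: fault, frames {36}
pos 2: 92: fault, frames {36,92}
pos 3: 36: hit
pos 4: 93: fault, frames {92,36,93}
pos 5: 92: hit
pos 6: 62: fault, evict 36, frames {93,92,62}
pos 7: 93: hit
pos 8: 89: fault, evict 92, frames {62,93,89}
pos 9: 92: fault, evict 62, frames {93,89,92}
pos 10: 62: fault, evict 93, frames {89,92,62}
At position 10, page 93 is evicted.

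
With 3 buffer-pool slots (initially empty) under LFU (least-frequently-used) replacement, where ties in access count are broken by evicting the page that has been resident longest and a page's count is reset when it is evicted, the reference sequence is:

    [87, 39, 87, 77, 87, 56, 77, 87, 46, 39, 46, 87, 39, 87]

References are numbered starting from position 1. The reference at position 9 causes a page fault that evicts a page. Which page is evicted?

pos 1: 87 → miss, frames (87)
pos 2: 39 → miss, frames (87 39)
pos 3: 87 → hit
pos 4: 77 → miss, frames (87 39 77)
pos 5: 87 → hit
pos 6: 56 → miss, evict 39, frames (87 77 56)
pos 7: 77 → hit
pos 8: 87 → hit
pos 9: 46 → miss, evict 56, frames (87 77 46)
At position 9, page 56 is evicted.

56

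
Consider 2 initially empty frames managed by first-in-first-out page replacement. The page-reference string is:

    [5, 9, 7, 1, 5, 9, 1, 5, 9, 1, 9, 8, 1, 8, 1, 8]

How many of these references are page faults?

5 -> fault, frames (5)
9 -> fault, frames (5 9)
7 -> fault, evict 5, frames (9 7)
1 -> fault, evict 9, frames (7 1)
5 -> fault, evict 7, frames (1 5)
9 -> fault, evict 1, frames (5 9)
1 -> fault, evict 5, frames (9 1)
5 -> fault, evict 9, frames (1 5)
9 -> fault, evict 1, frames (5 9)
1 -> fault, evict 5, frames (9 1)
9 -> hit
8 -> fault, evict 9, frames (1 8)
1 -> hit
8 -> hit
1 -> hit
8 -> hit
Page faults: 11.

11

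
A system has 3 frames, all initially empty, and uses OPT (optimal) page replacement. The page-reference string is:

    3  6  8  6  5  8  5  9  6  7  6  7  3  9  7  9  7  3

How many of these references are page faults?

3 → miss, frames (3)
6 → miss, frames (3 6)
8 → miss, frames (3 6 8)
6 → hit
5 → miss, evict 3, frames (6 8 5)
8 → hit
5 → hit
9 → miss, evict 5, frames (6 8 9)
6 → hit
7 → miss, evict 8, frames (6 9 7)
6 → hit
7 → hit
3 → miss, evict 6, frames (9 7 3)
9 → hit
7 → hit
9 → hit
7 → hit
3 → hit
Page faults: 7.

7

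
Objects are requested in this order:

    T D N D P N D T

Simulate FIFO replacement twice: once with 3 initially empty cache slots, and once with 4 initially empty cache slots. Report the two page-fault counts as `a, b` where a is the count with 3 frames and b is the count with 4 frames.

5, 4

3 frames: F F F . F . . F → 5 faults.
4 frames: F F F . F . . . → 4 faults.
4 < 5: adding a frame reduced faults, as is typical.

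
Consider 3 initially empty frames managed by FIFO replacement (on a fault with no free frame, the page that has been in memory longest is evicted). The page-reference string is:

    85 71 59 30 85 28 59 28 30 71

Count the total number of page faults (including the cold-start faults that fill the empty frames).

85 -> fault, frames {85}
71 -> fault, frames {85,71}
59 -> fault, frames {85,71,59}
30 -> fault, evict 85, frames {71,59,30}
85 -> fault, evict 71, frames {59,30,85}
28 -> fault, evict 59, frames {30,85,28}
59 -> fault, evict 30, frames {85,28,59}
28 -> hit
30 -> fault, evict 85, frames {28,59,30}
71 -> fault, evict 28, frames {59,30,71}
Page faults: 9.

9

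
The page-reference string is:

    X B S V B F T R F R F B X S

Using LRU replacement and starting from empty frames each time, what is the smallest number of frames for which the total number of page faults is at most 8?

f=1: 14 faults
f=2: 12 faults
f=3: 10 faults
f=4: 9 faults
f=5: 9 faults
f=6: 9 faults
f=7: 7 faults
Smallest f with faults ≤ 8 is 7.

7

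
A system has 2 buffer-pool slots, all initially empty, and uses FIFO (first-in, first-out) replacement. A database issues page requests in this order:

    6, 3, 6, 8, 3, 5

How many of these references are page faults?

6 -> fault, frames (6)
3 -> fault, frames (6 3)
6 -> hit
8 -> fault, evict 6, frames (3 8)
3 -> hit
5 -> fault, evict 3, frames (8 5)
Page faults: 4.

4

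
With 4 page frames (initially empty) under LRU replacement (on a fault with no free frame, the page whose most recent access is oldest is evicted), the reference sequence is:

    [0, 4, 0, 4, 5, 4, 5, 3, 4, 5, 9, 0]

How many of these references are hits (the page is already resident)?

0: fault, frames {0}
4: fault, frames {0,4}
0: hit
4: hit
5: fault, frames {0,4,5}
4: hit
5: hit
3: fault, frames {0,4,5,3}
4: hit
5: hit
9: fault, evict 0, frames {3,4,5,9}
0: fault, evict 3, frames {4,5,9,0}
Hits: 6.

6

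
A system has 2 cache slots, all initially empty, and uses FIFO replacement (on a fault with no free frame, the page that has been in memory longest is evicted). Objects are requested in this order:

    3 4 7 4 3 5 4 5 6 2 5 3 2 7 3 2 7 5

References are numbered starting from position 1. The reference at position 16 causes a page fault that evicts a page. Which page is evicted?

pos 1: 3 → miss, frames {3}
pos 2: 4 → miss, frames {3,4}
pos 3: 7 → miss, evict 3, frames {4,7}
pos 4: 4 → hit
pos 5: 3 → miss, evict 4, frames {7,3}
pos 6: 5 → miss, evict 7, frames {3,5}
pos 7: 4 → miss, evict 3, frames {5,4}
pos 8: 5 → hit
pos 9: 6 → miss, evict 5, frames {4,6}
pos 10: 2 → miss, evict 4, frames {6,2}
pos 11: 5 → miss, evict 6, frames {2,5}
pos 12: 3 → miss, evict 2, frames {5,3}
pos 13: 2 → miss, evict 5, frames {3,2}
pos 14: 7 → miss, evict 3, frames {2,7}
pos 15: 3 → miss, evict 2, frames {7,3}
pos 16: 2 → miss, evict 7, frames {3,2}
At position 16, page 7 is evicted.

7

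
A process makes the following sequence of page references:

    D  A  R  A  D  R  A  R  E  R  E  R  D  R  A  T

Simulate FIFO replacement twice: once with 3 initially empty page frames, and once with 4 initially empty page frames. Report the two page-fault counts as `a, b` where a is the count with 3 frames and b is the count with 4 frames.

7, 5

3 frames: F F F . . . . . F . . . F . F F → 7 faults.
4 frames: F F F . . . . . F . . . . . . F → 5 faults.
5 < 7: adding a frame reduced faults, as is typical.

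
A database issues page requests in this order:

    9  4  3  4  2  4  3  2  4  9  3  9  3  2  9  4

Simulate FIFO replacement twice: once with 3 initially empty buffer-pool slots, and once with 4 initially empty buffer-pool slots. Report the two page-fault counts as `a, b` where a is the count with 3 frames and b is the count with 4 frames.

3 frames: F F F . F . . . . F . . . . . F → 6 faults.
4 frames: F F F . F . . . . . . . . . . . → 4 faults.
4 < 6: adding a frame reduced faults, as is typical.

6, 4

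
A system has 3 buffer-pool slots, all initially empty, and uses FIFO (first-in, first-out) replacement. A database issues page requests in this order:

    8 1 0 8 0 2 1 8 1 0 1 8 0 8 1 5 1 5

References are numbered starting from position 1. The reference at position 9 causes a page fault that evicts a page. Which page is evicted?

0

pos 1: 8: miss, frames [8]
pos 2: 1: miss, frames [8, 1]
pos 3: 0: miss, frames [8, 1, 0]
pos 4: 8: hit
pos 5: 0: hit
pos 6: 2: miss, evict 8, frames [1, 0, 2]
pos 7: 1: hit
pos 8: 8: miss, evict 1, frames [0, 2, 8]
pos 9: 1: miss, evict 0, frames [2, 8, 1]
At position 9, page 0 is evicted.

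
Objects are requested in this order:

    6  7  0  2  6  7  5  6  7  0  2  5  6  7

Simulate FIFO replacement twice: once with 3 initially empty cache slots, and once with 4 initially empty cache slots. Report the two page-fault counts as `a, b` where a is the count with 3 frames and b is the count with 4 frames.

3 frames: F F F F F F F . . F F . F F → 11 faults.
4 frames: F F F F . . F F F F F F F F → 12 faults.
12 > 11: adding a frame increased faults — Belady's anomaly.

11, 12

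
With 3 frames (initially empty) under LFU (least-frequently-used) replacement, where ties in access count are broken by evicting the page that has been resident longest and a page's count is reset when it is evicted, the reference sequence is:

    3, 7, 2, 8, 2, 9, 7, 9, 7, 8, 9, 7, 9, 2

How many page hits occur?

6

3 → miss, frames {3}
7 → miss, frames {3,7}
2 → miss, frames {3,7,2}
8 → miss, evict 3, frames {7,2,8}
2 → hit
9 → miss, evict 7, frames {2,8,9}
7 → miss, evict 8, frames {2,9,7}
9 → hit
7 → hit
8 → miss, evict 2, frames {9,7,8}
9 → hit
7 → hit
9 → hit
2 → miss, evict 8, frames {9,7,2}
Hits: 6.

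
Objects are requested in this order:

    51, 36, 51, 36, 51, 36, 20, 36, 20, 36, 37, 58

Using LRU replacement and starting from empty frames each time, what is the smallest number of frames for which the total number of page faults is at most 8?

f=1: 12 faults
f=2: 5 faults
f=3: 5 faults
f=4: 5 faults
f=5: 5 faults
Smallest f with faults ≤ 8 is 2.

2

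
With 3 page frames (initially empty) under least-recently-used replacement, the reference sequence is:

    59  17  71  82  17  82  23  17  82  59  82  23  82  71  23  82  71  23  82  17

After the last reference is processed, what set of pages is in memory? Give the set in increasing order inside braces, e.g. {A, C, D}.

59 → fault, frames [59]
17 → fault, frames [59, 17]
71 → fault, frames [59, 17, 71]
82 → fault, evict 59, frames [17, 71, 82]
17 → hit
82 → hit
23 → fault, evict 71, frames [17, 82, 23]
17 → hit
82 → hit
59 → fault, evict 23, frames [17, 82, 59]
82 → hit
23 → fault, evict 17, frames [59, 82, 23]
82 → hit
71 → fault, evict 59, frames [23, 82, 71]
23 → hit
82 → hit
71 → hit
23 → hit
82 → hit
17 → fault, evict 71, frames [23, 82, 17]

{17, 23, 82}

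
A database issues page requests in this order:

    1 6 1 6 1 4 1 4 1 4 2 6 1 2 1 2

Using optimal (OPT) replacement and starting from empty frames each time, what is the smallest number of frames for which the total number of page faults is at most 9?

f=1: 16 faults
f=2: 6 faults
f=3: 4 faults
f=4: 4 faults
Smallest f with faults ≤ 9 is 2.

2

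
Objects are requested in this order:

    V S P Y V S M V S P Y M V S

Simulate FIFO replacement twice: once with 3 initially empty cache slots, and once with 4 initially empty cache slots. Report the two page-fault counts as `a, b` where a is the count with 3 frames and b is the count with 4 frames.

3 frames: F F F F F F F . . F F . F F → 11 faults.
4 frames: F F F F . . F F F F F F F F → 12 faults.
12 > 11: adding a frame increased faults — Belady's anomaly.

11, 12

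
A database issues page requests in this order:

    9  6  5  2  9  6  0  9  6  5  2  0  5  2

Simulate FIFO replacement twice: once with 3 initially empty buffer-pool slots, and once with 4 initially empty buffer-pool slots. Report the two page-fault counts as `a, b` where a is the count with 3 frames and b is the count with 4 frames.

9, 10

3 frames: F F F F F F F . . F F . . . → 9 faults.
4 frames: F F F F . . F F F F F F . . → 10 faults.
10 > 9: adding a frame increased faults — Belady's anomaly.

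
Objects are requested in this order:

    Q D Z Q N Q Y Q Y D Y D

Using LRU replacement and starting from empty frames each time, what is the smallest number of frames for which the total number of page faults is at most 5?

5

f=1: 12 faults
f=2: 7 faults
f=3: 6 faults
f=4: 6 faults
f=5: 5 faults
Smallest f with faults ≤ 5 is 5.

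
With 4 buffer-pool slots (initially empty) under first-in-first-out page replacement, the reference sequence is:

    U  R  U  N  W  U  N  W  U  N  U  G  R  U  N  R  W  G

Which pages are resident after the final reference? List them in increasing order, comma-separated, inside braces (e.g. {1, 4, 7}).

U: miss, frames [U]
R: miss, frames [U, R]
U: hit
N: miss, frames [U, R, N]
W: miss, frames [U, R, N, W]
U: hit
N: hit
W: hit
U: hit
N: hit
U: hit
G: miss, evict U, frames [R, N, W, G]
R: hit
U: miss, evict R, frames [N, W, G, U]
N: hit
R: miss, evict N, frames [W, G, U, R]
W: hit
G: hit

{G, R, U, W}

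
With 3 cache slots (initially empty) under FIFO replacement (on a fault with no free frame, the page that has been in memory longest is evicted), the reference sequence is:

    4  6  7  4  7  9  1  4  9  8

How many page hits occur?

4 → miss, frames (4)
6 → miss, frames (4 6)
7 → miss, frames (4 6 7)
4 → hit
7 → hit
9 → miss, evict 4, frames (6 7 9)
1 → miss, evict 6, frames (7 9 1)
4 → miss, evict 7, frames (9 1 4)
9 → hit
8 → miss, evict 9, frames (1 4 8)
Hits: 3.

3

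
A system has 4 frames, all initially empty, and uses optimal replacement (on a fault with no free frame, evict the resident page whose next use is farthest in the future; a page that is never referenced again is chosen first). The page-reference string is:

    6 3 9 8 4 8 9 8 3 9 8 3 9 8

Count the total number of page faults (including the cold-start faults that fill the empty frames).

5

6 → miss, frames [6]
3 → miss, frames [6, 3]
9 → miss, frames [6, 3, 9]
8 → miss, frames [6, 3, 9, 8]
4 → miss, evict 6, frames [3, 9, 8, 4]
8 → hit
9 → hit
8 → hit
3 → hit
9 → hit
8 → hit
3 → hit
9 → hit
8 → hit
Page faults: 5.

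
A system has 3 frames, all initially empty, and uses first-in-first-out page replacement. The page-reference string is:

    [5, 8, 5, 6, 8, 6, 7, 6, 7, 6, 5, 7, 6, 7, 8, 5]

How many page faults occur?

6

5 -> miss, frames (5)
8 -> miss, frames (5 8)
5 -> hit
6 -> miss, frames (5 8 6)
8 -> hit
6 -> hit
7 -> miss, evict 5, frames (8 6 7)
6 -> hit
7 -> hit
6 -> hit
5 -> miss, evict 8, frames (6 7 5)
7 -> hit
6 -> hit
7 -> hit
8 -> miss, evict 6, frames (7 5 8)
5 -> hit
Page faults: 6.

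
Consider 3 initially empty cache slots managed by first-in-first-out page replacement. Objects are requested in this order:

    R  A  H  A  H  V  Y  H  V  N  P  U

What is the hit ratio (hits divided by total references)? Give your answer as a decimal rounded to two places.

0.33

R → fault, frames [R]
A → fault, frames [R, A]
H → fault, frames [R, A, H]
A → hit
H → hit
V → fault, evict R, frames [A, H, V]
Y → fault, evict A, frames [H, V, Y]
H → hit
V → hit
N → fault, evict H, frames [V, Y, N]
P → fault, evict V, frames [Y, N, P]
U → fault, evict Y, frames [N, P, U]
Hits: 4 of 12 references → 4/12 = 0.3333.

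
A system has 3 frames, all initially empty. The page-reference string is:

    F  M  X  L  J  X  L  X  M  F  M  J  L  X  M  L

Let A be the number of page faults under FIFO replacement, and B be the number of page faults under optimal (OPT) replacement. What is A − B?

1

Under FIFO: F F F F F . . . F F . . F F F . → 10 faults.
Under OPT: F F F F F . . . F F . . F F . . → 9 faults.
A − B = 10 − 9 = 1.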